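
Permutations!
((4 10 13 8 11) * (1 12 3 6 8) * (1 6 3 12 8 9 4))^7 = ((1 8 11)(4 10 13 6 9))^7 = (1 8 11)(4 13 9 10 6)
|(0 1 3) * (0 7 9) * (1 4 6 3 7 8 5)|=9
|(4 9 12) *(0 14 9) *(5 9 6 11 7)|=9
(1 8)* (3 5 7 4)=(1 8)(3 5 7 4)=[0, 8, 2, 5, 3, 7, 6, 4, 1]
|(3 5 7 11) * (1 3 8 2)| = 7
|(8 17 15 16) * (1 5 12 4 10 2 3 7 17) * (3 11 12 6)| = 45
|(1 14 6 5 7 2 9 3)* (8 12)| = |(1 14 6 5 7 2 9 3)(8 12)| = 8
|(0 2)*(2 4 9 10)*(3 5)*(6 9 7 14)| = 8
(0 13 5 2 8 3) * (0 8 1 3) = [13, 3, 1, 8, 4, 2, 6, 7, 0, 9, 10, 11, 12, 5] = (0 13 5 2 1 3 8)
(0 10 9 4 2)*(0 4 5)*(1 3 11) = (0 10 9 5)(1 3 11)(2 4) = [10, 3, 4, 11, 2, 0, 6, 7, 8, 5, 9, 1]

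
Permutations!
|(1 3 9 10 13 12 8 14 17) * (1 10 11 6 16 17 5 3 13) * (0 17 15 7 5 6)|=16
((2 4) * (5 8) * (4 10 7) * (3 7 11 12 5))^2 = ((2 10 11 12 5 8 3 7 4))^2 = (2 11 5 3 4 10 12 8 7)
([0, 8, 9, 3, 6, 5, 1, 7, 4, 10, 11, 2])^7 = (1 6 4 8)(2 11 10 9)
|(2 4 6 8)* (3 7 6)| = |(2 4 3 7 6 8)| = 6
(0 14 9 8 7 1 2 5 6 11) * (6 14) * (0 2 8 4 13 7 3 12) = (0 6 11 2 5 14 9 4 13 7 1 8 3 12) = [6, 8, 5, 12, 13, 14, 11, 1, 3, 4, 10, 2, 0, 7, 9]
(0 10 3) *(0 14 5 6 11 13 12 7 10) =(3 14 5 6 11 13 12 7 10) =[0, 1, 2, 14, 4, 6, 11, 10, 8, 9, 3, 13, 7, 12, 5]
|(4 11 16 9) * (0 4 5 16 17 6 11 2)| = 3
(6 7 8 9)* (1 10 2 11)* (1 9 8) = (1 10 2 11 9 6 7) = [0, 10, 11, 3, 4, 5, 7, 1, 8, 6, 2, 9]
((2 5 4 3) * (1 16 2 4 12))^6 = (1 16 2 5 12)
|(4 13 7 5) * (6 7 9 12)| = |(4 13 9 12 6 7 5)| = 7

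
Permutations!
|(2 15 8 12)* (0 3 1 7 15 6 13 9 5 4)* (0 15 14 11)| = |(0 3 1 7 14 11)(2 6 13 9 5 4 15 8 12)| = 18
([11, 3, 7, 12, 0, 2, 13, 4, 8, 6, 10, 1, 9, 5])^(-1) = (0 4 7 2 5 13 6 9 12 3 1 11)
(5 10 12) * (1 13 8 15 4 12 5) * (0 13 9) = (0 13 8 15 4 12 1 9)(5 10) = [13, 9, 2, 3, 12, 10, 6, 7, 15, 0, 5, 11, 1, 8, 14, 4]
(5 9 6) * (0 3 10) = (0 3 10)(5 9 6) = [3, 1, 2, 10, 4, 9, 5, 7, 8, 6, 0]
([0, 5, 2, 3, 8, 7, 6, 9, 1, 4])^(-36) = [0, 1, 2, 3, 4, 5, 6, 7, 8, 9]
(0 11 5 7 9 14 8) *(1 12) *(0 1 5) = [11, 12, 2, 3, 4, 7, 6, 9, 1, 14, 10, 0, 5, 13, 8] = (0 11)(1 12 5 7 9 14 8)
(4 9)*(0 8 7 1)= (0 8 7 1)(4 9)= [8, 0, 2, 3, 9, 5, 6, 1, 7, 4]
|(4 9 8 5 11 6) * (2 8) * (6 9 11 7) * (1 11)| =|(1 11 9 2 8 5 7 6 4)| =9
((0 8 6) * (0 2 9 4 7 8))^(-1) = ((2 9 4 7 8 6))^(-1) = (2 6 8 7 4 9)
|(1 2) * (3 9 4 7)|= 4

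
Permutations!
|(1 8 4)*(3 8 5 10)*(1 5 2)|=10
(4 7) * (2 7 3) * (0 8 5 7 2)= [8, 1, 2, 0, 3, 7, 6, 4, 5]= (0 8 5 7 4 3)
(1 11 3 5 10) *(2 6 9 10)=(1 11 3 5 2 6 9 10)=[0, 11, 6, 5, 4, 2, 9, 7, 8, 10, 1, 3]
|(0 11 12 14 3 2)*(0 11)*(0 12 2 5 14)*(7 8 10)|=6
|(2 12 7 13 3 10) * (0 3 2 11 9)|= |(0 3 10 11 9)(2 12 7 13)|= 20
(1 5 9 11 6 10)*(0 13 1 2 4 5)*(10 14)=[13, 0, 4, 3, 5, 9, 14, 7, 8, 11, 2, 6, 12, 1, 10]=(0 13 1)(2 4 5 9 11 6 14 10)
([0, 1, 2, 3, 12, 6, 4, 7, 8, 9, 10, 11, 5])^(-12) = (12)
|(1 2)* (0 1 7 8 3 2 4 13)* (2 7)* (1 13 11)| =|(0 13)(1 4 11)(3 7 8)| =6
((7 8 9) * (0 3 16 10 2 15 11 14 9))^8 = (0 9 15 16 8 14 2 3 7 11 10)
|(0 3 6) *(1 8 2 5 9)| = |(0 3 6)(1 8 2 5 9)| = 15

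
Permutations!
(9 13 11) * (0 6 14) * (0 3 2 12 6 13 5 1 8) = (0 13 11 9 5 1 8)(2 12 6 14 3) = [13, 8, 12, 2, 4, 1, 14, 7, 0, 5, 10, 9, 6, 11, 3]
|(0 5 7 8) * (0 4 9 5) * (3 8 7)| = |(3 8 4 9 5)| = 5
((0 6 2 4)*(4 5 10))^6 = (10)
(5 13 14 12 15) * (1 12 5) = (1 12 15)(5 13 14) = [0, 12, 2, 3, 4, 13, 6, 7, 8, 9, 10, 11, 15, 14, 5, 1]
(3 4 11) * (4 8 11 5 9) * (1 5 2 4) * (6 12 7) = [0, 5, 4, 8, 2, 9, 12, 6, 11, 1, 10, 3, 7] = (1 5 9)(2 4)(3 8 11)(6 12 7)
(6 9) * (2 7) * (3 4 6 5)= (2 7)(3 4 6 9 5)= [0, 1, 7, 4, 6, 3, 9, 2, 8, 5]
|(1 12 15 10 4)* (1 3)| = |(1 12 15 10 4 3)| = 6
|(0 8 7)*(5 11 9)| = 3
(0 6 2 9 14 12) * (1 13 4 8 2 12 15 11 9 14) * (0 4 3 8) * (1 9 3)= (0 6 12 4)(1 13)(2 14 15 11 3 8)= [6, 13, 14, 8, 0, 5, 12, 7, 2, 9, 10, 3, 4, 1, 15, 11]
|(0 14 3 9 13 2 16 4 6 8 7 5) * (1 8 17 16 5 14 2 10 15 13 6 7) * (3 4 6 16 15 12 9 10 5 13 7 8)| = |(0 2 13 5)(1 3 10 12 9 16 6 17 15 7 14 4 8)| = 52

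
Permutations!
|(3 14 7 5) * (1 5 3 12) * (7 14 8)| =|(14)(1 5 12)(3 8 7)| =3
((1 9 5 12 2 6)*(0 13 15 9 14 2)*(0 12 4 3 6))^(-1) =(0 2 14 1 6 3 4 5 9 15 13)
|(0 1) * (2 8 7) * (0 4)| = 3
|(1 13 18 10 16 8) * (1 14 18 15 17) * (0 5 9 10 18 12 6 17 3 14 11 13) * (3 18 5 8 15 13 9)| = |(0 8 11 9 10 16 15 18 5 3 14 12 6 17 1)| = 15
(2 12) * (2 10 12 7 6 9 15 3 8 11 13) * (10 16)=[0, 1, 7, 8, 4, 5, 9, 6, 11, 15, 12, 13, 16, 2, 14, 3, 10]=(2 7 6 9 15 3 8 11 13)(10 12 16)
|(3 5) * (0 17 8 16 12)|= |(0 17 8 16 12)(3 5)|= 10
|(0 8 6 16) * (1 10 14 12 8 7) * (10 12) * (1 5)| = |(0 7 5 1 12 8 6 16)(10 14)| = 8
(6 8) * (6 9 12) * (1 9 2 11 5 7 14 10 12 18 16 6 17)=(1 9 18 16 6 8 2 11 5 7 14 10 12 17)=[0, 9, 11, 3, 4, 7, 8, 14, 2, 18, 12, 5, 17, 13, 10, 15, 6, 1, 16]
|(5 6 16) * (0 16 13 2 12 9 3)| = 9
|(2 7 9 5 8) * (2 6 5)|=3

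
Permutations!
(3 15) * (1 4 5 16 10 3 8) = (1 4 5 16 10 3 15 8) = [0, 4, 2, 15, 5, 16, 6, 7, 1, 9, 3, 11, 12, 13, 14, 8, 10]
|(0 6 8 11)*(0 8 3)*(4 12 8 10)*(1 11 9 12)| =12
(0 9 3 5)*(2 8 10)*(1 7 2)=[9, 7, 8, 5, 4, 0, 6, 2, 10, 3, 1]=(0 9 3 5)(1 7 2 8 10)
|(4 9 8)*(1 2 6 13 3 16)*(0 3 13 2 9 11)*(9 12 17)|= 10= |(0 3 16 1 12 17 9 8 4 11)(2 6)|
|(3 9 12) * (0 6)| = |(0 6)(3 9 12)| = 6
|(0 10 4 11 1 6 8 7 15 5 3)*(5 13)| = |(0 10 4 11 1 6 8 7 15 13 5 3)| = 12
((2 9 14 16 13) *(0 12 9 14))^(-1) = ((0 12 9)(2 14 16 13))^(-1) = (0 9 12)(2 13 16 14)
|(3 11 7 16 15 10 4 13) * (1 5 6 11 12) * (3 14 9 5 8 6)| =15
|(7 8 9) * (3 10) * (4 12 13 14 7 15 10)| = |(3 4 12 13 14 7 8 9 15 10)| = 10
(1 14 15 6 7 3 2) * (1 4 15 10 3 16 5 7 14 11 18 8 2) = (1 11 18 8 2 4 15 6 14 10 3)(5 7 16) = [0, 11, 4, 1, 15, 7, 14, 16, 2, 9, 3, 18, 12, 13, 10, 6, 5, 17, 8]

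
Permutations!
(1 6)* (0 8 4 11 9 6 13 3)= (0 8 4 11 9 6 1 13 3)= [8, 13, 2, 0, 11, 5, 1, 7, 4, 6, 10, 9, 12, 3]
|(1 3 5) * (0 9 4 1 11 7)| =|(0 9 4 1 3 5 11 7)| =8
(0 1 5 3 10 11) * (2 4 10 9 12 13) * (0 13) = [1, 5, 4, 9, 10, 3, 6, 7, 8, 12, 11, 13, 0, 2] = (0 1 5 3 9 12)(2 4 10 11 13)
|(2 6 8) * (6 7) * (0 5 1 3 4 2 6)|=|(0 5 1 3 4 2 7)(6 8)|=14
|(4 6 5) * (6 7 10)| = 5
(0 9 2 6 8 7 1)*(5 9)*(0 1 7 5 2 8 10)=(0 2 6 10)(5 9 8)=[2, 1, 6, 3, 4, 9, 10, 7, 5, 8, 0]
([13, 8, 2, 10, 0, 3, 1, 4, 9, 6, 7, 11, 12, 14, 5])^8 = (14)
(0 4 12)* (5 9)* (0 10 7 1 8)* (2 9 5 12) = [4, 8, 9, 3, 2, 5, 6, 1, 0, 12, 7, 11, 10] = (0 4 2 9 12 10 7 1 8)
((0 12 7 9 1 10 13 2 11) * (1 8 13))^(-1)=(0 11 2 13 8 9 7 12)(1 10)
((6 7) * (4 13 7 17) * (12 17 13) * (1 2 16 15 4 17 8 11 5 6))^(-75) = (17)(1 6 8 15)(2 13 11 4)(5 12 16 7)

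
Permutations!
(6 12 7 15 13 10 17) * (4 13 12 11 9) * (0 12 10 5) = (0 12 7 15 10 17 6 11 9 4 13 5) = [12, 1, 2, 3, 13, 0, 11, 15, 8, 4, 17, 9, 7, 5, 14, 10, 16, 6]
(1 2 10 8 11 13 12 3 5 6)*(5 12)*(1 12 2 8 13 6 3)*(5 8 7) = [0, 7, 10, 2, 4, 3, 12, 5, 11, 9, 13, 6, 1, 8] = (1 7 5 3 2 10 13 8 11 6 12)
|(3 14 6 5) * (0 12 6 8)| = 7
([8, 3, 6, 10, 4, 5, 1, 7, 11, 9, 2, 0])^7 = (0 8 11)(1 10 6 3 2)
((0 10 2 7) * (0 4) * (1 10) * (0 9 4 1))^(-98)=(1 2)(7 10)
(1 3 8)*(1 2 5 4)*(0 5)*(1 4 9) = [5, 3, 0, 8, 4, 9, 6, 7, 2, 1] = (0 5 9 1 3 8 2)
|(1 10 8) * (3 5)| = |(1 10 8)(3 5)| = 6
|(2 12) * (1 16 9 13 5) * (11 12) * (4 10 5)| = |(1 16 9 13 4 10 5)(2 11 12)| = 21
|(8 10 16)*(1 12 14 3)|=12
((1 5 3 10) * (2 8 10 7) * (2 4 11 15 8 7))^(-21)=(1 10 8 15 11 4 7 2 3 5)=((1 5 3 2 7 4 11 15 8 10))^(-21)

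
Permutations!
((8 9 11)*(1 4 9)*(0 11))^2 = ((0 11 8 1 4 9))^2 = (0 8 4)(1 9 11)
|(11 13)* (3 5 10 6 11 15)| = |(3 5 10 6 11 13 15)| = 7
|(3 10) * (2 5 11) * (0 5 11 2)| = 4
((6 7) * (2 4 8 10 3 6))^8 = ((2 4 8 10 3 6 7))^8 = (2 4 8 10 3 6 7)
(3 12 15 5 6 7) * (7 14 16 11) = (3 12 15 5 6 14 16 11 7) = [0, 1, 2, 12, 4, 6, 14, 3, 8, 9, 10, 7, 15, 13, 16, 5, 11]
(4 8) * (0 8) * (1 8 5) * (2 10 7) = (0 5 1 8 4)(2 10 7) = [5, 8, 10, 3, 0, 1, 6, 2, 4, 9, 7]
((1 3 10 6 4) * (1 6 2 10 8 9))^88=(10)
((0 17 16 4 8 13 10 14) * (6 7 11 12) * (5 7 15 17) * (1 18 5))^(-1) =(0 14 10 13 8 4 16 17 15 6 12 11 7 5 18 1)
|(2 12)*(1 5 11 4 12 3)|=7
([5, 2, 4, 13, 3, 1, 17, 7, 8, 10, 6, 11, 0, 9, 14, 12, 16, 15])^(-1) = (0 12 15 17 6 10 9 13 3 4 2 1 5)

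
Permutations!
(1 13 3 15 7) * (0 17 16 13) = (0 17 16 13 3 15 7 1) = [17, 0, 2, 15, 4, 5, 6, 1, 8, 9, 10, 11, 12, 3, 14, 7, 13, 16]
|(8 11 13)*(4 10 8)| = 5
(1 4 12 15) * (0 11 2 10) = (0 11 2 10)(1 4 12 15) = [11, 4, 10, 3, 12, 5, 6, 7, 8, 9, 0, 2, 15, 13, 14, 1]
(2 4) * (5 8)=(2 4)(5 8)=[0, 1, 4, 3, 2, 8, 6, 7, 5]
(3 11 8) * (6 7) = (3 11 8)(6 7) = [0, 1, 2, 11, 4, 5, 7, 6, 3, 9, 10, 8]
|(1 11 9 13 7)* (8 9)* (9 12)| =|(1 11 8 12 9 13 7)| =7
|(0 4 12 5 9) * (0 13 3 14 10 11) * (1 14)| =11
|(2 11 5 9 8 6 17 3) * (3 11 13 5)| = |(2 13 5 9 8 6 17 11 3)| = 9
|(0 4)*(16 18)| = 2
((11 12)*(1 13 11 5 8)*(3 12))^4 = ((1 13 11 3 12 5 8))^4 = (1 12 13 5 11 8 3)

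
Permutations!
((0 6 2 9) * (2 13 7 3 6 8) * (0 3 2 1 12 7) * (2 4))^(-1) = (0 13 6 3 9 2 4 7 12 1 8)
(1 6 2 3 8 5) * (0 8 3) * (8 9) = [9, 6, 0, 3, 4, 1, 2, 7, 5, 8] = (0 9 8 5 1 6 2)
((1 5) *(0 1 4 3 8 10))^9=(0 5 3 10 1 4 8)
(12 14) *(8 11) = (8 11)(12 14) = [0, 1, 2, 3, 4, 5, 6, 7, 11, 9, 10, 8, 14, 13, 12]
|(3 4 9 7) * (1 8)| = |(1 8)(3 4 9 7)| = 4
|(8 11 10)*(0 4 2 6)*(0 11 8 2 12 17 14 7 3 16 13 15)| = 20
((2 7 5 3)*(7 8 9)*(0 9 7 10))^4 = ((0 9 10)(2 8 7 5 3))^4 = (0 9 10)(2 3 5 7 8)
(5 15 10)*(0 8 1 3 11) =(0 8 1 3 11)(5 15 10) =[8, 3, 2, 11, 4, 15, 6, 7, 1, 9, 5, 0, 12, 13, 14, 10]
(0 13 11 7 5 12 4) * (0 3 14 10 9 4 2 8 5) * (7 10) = (0 13 11 10 9 4 3 14 7)(2 8 5 12) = [13, 1, 8, 14, 3, 12, 6, 0, 5, 4, 9, 10, 2, 11, 7]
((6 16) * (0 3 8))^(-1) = (0 8 3)(6 16)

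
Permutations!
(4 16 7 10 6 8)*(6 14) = (4 16 7 10 14 6 8) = [0, 1, 2, 3, 16, 5, 8, 10, 4, 9, 14, 11, 12, 13, 6, 15, 7]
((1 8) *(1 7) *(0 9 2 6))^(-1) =((0 9 2 6)(1 8 7))^(-1) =(0 6 2 9)(1 7 8)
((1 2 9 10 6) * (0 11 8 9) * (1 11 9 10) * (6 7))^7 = (0 2 1 9)(6 8 7 11 10)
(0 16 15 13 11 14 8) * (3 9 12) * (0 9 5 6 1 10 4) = (0 16 15 13 11 14 8 9 12 3 5 6 1 10 4) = [16, 10, 2, 5, 0, 6, 1, 7, 9, 12, 4, 14, 3, 11, 8, 13, 15]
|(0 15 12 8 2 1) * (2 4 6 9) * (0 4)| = |(0 15 12 8)(1 4 6 9 2)| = 20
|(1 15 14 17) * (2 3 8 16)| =4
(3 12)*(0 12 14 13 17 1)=(0 12 3 14 13 17 1)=[12, 0, 2, 14, 4, 5, 6, 7, 8, 9, 10, 11, 3, 17, 13, 15, 16, 1]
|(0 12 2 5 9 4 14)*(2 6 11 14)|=20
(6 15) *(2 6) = [0, 1, 6, 3, 4, 5, 15, 7, 8, 9, 10, 11, 12, 13, 14, 2] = (2 6 15)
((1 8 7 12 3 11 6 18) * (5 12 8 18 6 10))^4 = ((1 18)(3 11 10 5 12)(7 8))^4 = (18)(3 12 5 10 11)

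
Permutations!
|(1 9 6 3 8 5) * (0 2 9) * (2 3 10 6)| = 10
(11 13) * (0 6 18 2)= [6, 1, 0, 3, 4, 5, 18, 7, 8, 9, 10, 13, 12, 11, 14, 15, 16, 17, 2]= (0 6 18 2)(11 13)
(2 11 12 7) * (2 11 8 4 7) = (2 8 4 7 11 12) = [0, 1, 8, 3, 7, 5, 6, 11, 4, 9, 10, 12, 2]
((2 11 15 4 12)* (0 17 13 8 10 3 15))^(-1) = ((0 17 13 8 10 3 15 4 12 2 11))^(-1) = (0 11 2 12 4 15 3 10 8 13 17)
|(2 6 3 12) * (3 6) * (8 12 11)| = 5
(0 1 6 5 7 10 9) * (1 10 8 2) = (0 10 9)(1 6 5 7 8 2) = [10, 6, 1, 3, 4, 7, 5, 8, 2, 0, 9]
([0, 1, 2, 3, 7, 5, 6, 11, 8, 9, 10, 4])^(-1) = [0, 1, 2, 3, 11, 5, 6, 4, 8, 9, 10, 7]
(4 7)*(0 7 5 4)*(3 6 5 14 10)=(0 7)(3 6 5 4 14 10)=[7, 1, 2, 6, 14, 4, 5, 0, 8, 9, 3, 11, 12, 13, 10]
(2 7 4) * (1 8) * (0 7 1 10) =(0 7 4 2 1 8 10) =[7, 8, 1, 3, 2, 5, 6, 4, 10, 9, 0]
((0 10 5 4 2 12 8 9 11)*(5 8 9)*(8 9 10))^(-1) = ((0 8 5 4 2 12 10 9 11))^(-1) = (0 11 9 10 12 2 4 5 8)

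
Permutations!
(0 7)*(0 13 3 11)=(0 7 13 3 11)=[7, 1, 2, 11, 4, 5, 6, 13, 8, 9, 10, 0, 12, 3]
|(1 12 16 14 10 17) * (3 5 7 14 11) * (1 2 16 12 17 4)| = |(1 17 2 16 11 3 5 7 14 10 4)| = 11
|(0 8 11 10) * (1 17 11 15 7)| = 8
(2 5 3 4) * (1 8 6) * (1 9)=(1 8 6 9)(2 5 3 4)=[0, 8, 5, 4, 2, 3, 9, 7, 6, 1]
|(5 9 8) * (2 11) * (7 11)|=|(2 7 11)(5 9 8)|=3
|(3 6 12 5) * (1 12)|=|(1 12 5 3 6)|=5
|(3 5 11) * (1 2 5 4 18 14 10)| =|(1 2 5 11 3 4 18 14 10)| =9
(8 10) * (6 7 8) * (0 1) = (0 1)(6 7 8 10) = [1, 0, 2, 3, 4, 5, 7, 8, 10, 9, 6]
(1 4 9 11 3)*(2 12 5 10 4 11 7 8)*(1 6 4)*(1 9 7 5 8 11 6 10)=[0, 6, 12, 10, 7, 1, 4, 11, 2, 5, 9, 3, 8]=(1 6 4 7 11 3 10 9 5)(2 12 8)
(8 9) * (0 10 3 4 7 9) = (0 10 3 4 7 9 8) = [10, 1, 2, 4, 7, 5, 6, 9, 0, 8, 3]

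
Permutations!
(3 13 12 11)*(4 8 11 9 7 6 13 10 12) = (3 10 12 9 7 6 13 4 8 11) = [0, 1, 2, 10, 8, 5, 13, 6, 11, 7, 12, 3, 9, 4]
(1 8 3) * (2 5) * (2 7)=(1 8 3)(2 5 7)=[0, 8, 5, 1, 4, 7, 6, 2, 3]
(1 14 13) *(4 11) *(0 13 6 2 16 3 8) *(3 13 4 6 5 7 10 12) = (0 4 11 6 2 16 13 1 14 5 7 10 12 3 8) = [4, 14, 16, 8, 11, 7, 2, 10, 0, 9, 12, 6, 3, 1, 5, 15, 13]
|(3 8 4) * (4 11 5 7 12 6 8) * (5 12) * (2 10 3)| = |(2 10 3 4)(5 7)(6 8 11 12)| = 4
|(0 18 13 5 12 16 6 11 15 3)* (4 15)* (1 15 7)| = 13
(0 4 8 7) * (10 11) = [4, 1, 2, 3, 8, 5, 6, 0, 7, 9, 11, 10] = (0 4 8 7)(10 11)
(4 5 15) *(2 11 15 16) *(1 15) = [0, 15, 11, 3, 5, 16, 6, 7, 8, 9, 10, 1, 12, 13, 14, 4, 2] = (1 15 4 5 16 2 11)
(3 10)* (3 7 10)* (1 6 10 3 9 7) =(1 6 10)(3 9 7) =[0, 6, 2, 9, 4, 5, 10, 3, 8, 7, 1]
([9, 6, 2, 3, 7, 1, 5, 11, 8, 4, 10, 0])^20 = (11)(1 5 6)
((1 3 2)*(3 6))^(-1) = ((1 6 3 2))^(-1) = (1 2 3 6)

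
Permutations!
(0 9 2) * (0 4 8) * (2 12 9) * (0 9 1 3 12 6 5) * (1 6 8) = (0 2 4 1 3 12 6 5)(8 9) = [2, 3, 4, 12, 1, 0, 5, 7, 9, 8, 10, 11, 6]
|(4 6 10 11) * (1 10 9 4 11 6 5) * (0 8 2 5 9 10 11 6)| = 8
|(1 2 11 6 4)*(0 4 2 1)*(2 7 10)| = |(0 4)(2 11 6 7 10)| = 10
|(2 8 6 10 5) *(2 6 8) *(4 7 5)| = 5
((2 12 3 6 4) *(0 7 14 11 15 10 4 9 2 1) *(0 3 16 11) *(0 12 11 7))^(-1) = ((1 3 6 9 2 11 15 10 4)(7 14 12 16))^(-1) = (1 4 10 15 11 2 9 6 3)(7 16 12 14)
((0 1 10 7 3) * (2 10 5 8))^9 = ((0 1 5 8 2 10 7 3))^9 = (0 1 5 8 2 10 7 3)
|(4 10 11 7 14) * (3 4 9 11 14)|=7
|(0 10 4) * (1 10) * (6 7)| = |(0 1 10 4)(6 7)| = 4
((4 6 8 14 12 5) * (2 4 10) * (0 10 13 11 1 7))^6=((0 10 2 4 6 8 14 12 5 13 11 1 7))^6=(0 14 7 8 1 6 11 4 13 2 5 10 12)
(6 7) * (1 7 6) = (1 7) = [0, 7, 2, 3, 4, 5, 6, 1]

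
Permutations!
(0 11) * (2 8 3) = [11, 1, 8, 2, 4, 5, 6, 7, 3, 9, 10, 0] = (0 11)(2 8 3)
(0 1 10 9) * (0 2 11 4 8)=(0 1 10 9 2 11 4 8)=[1, 10, 11, 3, 8, 5, 6, 7, 0, 2, 9, 4]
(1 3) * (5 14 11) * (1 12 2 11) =(1 3 12 2 11 5 14) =[0, 3, 11, 12, 4, 14, 6, 7, 8, 9, 10, 5, 2, 13, 1]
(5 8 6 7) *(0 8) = (0 8 6 7 5) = [8, 1, 2, 3, 4, 0, 7, 5, 6]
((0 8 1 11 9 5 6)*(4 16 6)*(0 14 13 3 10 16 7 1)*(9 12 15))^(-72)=((0 8)(1 11 12 15 9 5 4 7)(3 10 16 6 14 13))^(-72)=(16)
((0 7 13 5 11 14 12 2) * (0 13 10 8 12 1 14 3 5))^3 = (0 8 13 10 2 7 12)(1 14) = ((0 7 10 8 12 2 13)(1 14)(3 5 11))^3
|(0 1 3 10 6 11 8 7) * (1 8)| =15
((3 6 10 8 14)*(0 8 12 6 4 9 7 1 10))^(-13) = ((0 8 14 3 4 9 7 1 10 12 6))^(-13) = (0 12 1 9 3 8 6 10 7 4 14)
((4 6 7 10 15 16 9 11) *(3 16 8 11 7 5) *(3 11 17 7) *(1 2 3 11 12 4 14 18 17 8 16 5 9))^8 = (1 11)(2 14)(3 18)(4 10)(5 17)(6 15)(7 12)(9 16)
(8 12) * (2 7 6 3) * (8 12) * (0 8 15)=(0 8 15)(2 7 6 3)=[8, 1, 7, 2, 4, 5, 3, 6, 15, 9, 10, 11, 12, 13, 14, 0]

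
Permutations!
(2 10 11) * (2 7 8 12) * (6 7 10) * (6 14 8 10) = (2 14 8 12)(6 7 10 11) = [0, 1, 14, 3, 4, 5, 7, 10, 12, 9, 11, 6, 2, 13, 8]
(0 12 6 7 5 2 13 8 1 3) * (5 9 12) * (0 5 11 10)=(0 11 10)(1 3 5 2 13 8)(6 7 9 12)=[11, 3, 13, 5, 4, 2, 7, 9, 1, 12, 0, 10, 6, 8]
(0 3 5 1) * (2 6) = (0 3 5 1)(2 6) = [3, 0, 6, 5, 4, 1, 2]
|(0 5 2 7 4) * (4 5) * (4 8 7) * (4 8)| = 4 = |(0 4)(2 8 7 5)|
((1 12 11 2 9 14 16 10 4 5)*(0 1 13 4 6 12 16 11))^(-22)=(0 16 6)(1 10 12)(2 14)(4 13 5)(9 11)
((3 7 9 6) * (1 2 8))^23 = ((1 2 8)(3 7 9 6))^23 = (1 8 2)(3 6 9 7)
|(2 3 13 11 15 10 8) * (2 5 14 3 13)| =9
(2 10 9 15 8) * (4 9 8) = (2 10 8)(4 9 15) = [0, 1, 10, 3, 9, 5, 6, 7, 2, 15, 8, 11, 12, 13, 14, 4]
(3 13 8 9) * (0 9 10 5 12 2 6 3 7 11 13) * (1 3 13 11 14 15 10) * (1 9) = (0 1 3)(2 6 13 8 9 7 14 15 10 5 12) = [1, 3, 6, 0, 4, 12, 13, 14, 9, 7, 5, 11, 2, 8, 15, 10]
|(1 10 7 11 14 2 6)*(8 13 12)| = 21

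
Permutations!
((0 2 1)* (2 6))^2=((0 6 2 1))^2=(0 2)(1 6)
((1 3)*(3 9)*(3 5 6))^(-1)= (1 3 6 5 9)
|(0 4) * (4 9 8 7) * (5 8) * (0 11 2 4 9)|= 12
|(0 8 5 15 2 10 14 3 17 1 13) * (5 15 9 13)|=|(0 8 15 2 10 14 3 17 1 5 9 13)|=12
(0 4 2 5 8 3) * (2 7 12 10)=[4, 1, 5, 0, 7, 8, 6, 12, 3, 9, 2, 11, 10]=(0 4 7 12 10 2 5 8 3)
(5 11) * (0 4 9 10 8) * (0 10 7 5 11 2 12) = (0 4 9 7 5 2 12)(8 10) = [4, 1, 12, 3, 9, 2, 6, 5, 10, 7, 8, 11, 0]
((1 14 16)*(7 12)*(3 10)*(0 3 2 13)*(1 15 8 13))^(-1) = (0 13 8 15 16 14 1 2 10 3)(7 12)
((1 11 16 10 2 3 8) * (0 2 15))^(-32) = (0 1 15 8 10 3 16 2 11)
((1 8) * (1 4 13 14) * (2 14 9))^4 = ((1 8 4 13 9 2 14))^4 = (1 9 8 2 4 14 13)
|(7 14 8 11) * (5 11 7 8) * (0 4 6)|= |(0 4 6)(5 11 8 7 14)|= 15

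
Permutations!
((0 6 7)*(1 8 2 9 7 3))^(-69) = ((0 6 3 1 8 2 9 7))^(-69) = (0 1 9 6 8 7 3 2)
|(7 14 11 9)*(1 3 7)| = |(1 3 7 14 11 9)| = 6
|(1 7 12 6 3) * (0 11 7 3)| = 10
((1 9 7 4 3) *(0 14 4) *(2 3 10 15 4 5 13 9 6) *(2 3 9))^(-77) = ((0 14 5 13 2 9 7)(1 6 3)(4 10 15))^(-77) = (1 6 3)(4 10 15)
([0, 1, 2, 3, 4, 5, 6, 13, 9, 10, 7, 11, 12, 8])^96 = [0, 1, 2, 3, 4, 5, 6, 13, 9, 10, 7, 11, 12, 8]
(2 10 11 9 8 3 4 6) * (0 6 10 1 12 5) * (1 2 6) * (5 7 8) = (0 1 12 7 8 3 4 10 11 9 5) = [1, 12, 2, 4, 10, 0, 6, 8, 3, 5, 11, 9, 7]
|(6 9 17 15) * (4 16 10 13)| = |(4 16 10 13)(6 9 17 15)| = 4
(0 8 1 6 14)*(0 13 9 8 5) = (0 5)(1 6 14 13 9 8) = [5, 6, 2, 3, 4, 0, 14, 7, 1, 8, 10, 11, 12, 9, 13]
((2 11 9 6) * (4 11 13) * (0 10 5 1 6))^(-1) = ((0 10 5 1 6 2 13 4 11 9))^(-1) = (0 9 11 4 13 2 6 1 5 10)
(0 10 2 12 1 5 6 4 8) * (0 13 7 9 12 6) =(0 10 2 6 4 8 13 7 9 12 1 5) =[10, 5, 6, 3, 8, 0, 4, 9, 13, 12, 2, 11, 1, 7]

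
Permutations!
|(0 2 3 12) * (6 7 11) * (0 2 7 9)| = |(0 7 11 6 9)(2 3 12)| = 15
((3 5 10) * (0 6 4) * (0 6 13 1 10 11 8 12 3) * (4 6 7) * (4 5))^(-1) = (0 10 1 13)(3 12 8 11 5 7 4) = ((0 13 1 10)(3 4 7 5 11 8 12))^(-1)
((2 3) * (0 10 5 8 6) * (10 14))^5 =(0 6 8 5 10 14)(2 3) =((0 14 10 5 8 6)(2 3))^5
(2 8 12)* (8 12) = [0, 1, 12, 3, 4, 5, 6, 7, 8, 9, 10, 11, 2] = (2 12)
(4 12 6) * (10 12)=(4 10 12 6)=[0, 1, 2, 3, 10, 5, 4, 7, 8, 9, 12, 11, 6]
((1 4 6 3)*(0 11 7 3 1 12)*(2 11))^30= ((0 2 11 7 3 12)(1 4 6))^30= (12)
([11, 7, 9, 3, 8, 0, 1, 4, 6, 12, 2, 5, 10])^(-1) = [5, 6, 10, 3, 7, 11, 8, 1, 4, 2, 12, 0, 9]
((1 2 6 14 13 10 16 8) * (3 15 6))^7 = ((1 2 3 15 6 14 13 10 16 8))^7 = (1 10 6 2 16 14 3 8 13 15)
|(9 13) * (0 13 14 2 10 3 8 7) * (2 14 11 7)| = 20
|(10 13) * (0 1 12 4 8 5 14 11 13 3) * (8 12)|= 18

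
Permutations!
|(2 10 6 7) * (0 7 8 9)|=7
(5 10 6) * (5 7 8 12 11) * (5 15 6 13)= (5 10 13)(6 7 8 12 11 15)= [0, 1, 2, 3, 4, 10, 7, 8, 12, 9, 13, 15, 11, 5, 14, 6]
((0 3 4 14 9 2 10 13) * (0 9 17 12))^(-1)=((0 3 4 14 17 12)(2 10 13 9))^(-1)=(0 12 17 14 4 3)(2 9 13 10)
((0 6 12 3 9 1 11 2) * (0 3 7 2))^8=((0 6 12 7 2 3 9 1 11))^8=(0 11 1 9 3 2 7 12 6)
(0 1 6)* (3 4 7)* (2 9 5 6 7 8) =(0 1 7 3 4 8 2 9 5 6) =[1, 7, 9, 4, 8, 6, 0, 3, 2, 5]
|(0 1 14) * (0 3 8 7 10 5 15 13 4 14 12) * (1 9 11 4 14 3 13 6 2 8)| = 14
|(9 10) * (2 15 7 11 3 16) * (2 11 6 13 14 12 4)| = 24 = |(2 15 7 6 13 14 12 4)(3 16 11)(9 10)|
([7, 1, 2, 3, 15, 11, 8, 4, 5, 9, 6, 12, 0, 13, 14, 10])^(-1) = [12, 1, 2, 3, 7, 8, 10, 0, 6, 9, 15, 5, 11, 13, 14, 4]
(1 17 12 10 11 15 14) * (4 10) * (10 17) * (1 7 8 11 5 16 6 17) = (1 10 5 16 6 17 12 4)(7 8 11 15 14) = [0, 10, 2, 3, 1, 16, 17, 8, 11, 9, 5, 15, 4, 13, 7, 14, 6, 12]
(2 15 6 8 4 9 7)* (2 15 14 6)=(2 14 6 8 4 9 7 15)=[0, 1, 14, 3, 9, 5, 8, 15, 4, 7, 10, 11, 12, 13, 6, 2]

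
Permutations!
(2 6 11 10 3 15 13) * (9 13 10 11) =(2 6 9 13)(3 15 10) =[0, 1, 6, 15, 4, 5, 9, 7, 8, 13, 3, 11, 12, 2, 14, 10]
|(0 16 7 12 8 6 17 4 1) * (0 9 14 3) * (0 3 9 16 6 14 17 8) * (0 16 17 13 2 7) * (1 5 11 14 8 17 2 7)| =|(0 6 17 4 5 11 14 9 13 7 12 16)(1 2)| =12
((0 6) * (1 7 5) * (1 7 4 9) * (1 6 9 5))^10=(0 9 6)(1 5)(4 7)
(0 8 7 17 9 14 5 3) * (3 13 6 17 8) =(0 3)(5 13 6 17 9 14)(7 8) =[3, 1, 2, 0, 4, 13, 17, 8, 7, 14, 10, 11, 12, 6, 5, 15, 16, 9]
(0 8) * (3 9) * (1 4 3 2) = (0 8)(1 4 3 9 2) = [8, 4, 1, 9, 3, 5, 6, 7, 0, 2]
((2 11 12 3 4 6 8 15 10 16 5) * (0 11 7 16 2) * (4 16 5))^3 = (0 3 6 10 5 12 4 15 7 11 16 8 2)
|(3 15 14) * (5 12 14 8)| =6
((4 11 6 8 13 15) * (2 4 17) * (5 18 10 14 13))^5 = ((2 4 11 6 8 5 18 10 14 13 15 17))^5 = (2 5 15 6 14 4 18 17 8 13 11 10)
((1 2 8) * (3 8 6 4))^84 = (8)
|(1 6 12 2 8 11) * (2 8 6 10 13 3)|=9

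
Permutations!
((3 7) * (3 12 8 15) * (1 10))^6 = ((1 10)(3 7 12 8 15))^6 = (3 7 12 8 15)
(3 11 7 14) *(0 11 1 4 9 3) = (0 11 7 14)(1 4 9 3) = [11, 4, 2, 1, 9, 5, 6, 14, 8, 3, 10, 7, 12, 13, 0]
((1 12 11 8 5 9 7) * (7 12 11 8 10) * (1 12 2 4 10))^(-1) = (1 11)(2 9 5 8 12 7 10 4)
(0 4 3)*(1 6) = (0 4 3)(1 6) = [4, 6, 2, 0, 3, 5, 1]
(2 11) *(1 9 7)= (1 9 7)(2 11)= [0, 9, 11, 3, 4, 5, 6, 1, 8, 7, 10, 2]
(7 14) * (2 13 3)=(2 13 3)(7 14)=[0, 1, 13, 2, 4, 5, 6, 14, 8, 9, 10, 11, 12, 3, 7]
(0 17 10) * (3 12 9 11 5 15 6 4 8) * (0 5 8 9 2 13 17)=[0, 1, 13, 12, 9, 15, 4, 7, 3, 11, 5, 8, 2, 17, 14, 6, 16, 10]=(2 13 17 10 5 15 6 4 9 11 8 3 12)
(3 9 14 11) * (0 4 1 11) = (0 4 1 11 3 9 14) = [4, 11, 2, 9, 1, 5, 6, 7, 8, 14, 10, 3, 12, 13, 0]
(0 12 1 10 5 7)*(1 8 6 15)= (0 12 8 6 15 1 10 5 7)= [12, 10, 2, 3, 4, 7, 15, 0, 6, 9, 5, 11, 8, 13, 14, 1]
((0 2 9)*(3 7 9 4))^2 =(0 4 7)(2 3 9)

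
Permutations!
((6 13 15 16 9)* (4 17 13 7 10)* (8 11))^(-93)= ((4 17 13 15 16 9 6 7 10)(8 11))^(-93)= (4 6 15)(7 16 17)(8 11)(9 13 10)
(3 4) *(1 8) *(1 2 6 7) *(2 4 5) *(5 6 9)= (1 8 4 3 6 7)(2 9 5)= [0, 8, 9, 6, 3, 2, 7, 1, 4, 5]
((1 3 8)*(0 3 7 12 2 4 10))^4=((0 3 8 1 7 12 2 4 10))^4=(0 7 10 1 4 8 2 3 12)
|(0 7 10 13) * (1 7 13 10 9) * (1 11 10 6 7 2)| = |(0 13)(1 2)(6 7 9 11 10)| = 10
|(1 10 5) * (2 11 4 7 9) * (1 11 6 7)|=|(1 10 5 11 4)(2 6 7 9)|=20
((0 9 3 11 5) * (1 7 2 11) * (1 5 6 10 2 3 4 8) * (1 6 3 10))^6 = (0 7)(1 5)(2 4)(3 6)(8 11)(9 10)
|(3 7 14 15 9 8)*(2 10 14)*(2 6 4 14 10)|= 8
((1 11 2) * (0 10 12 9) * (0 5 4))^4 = (0 5 12)(1 11 2)(4 9 10)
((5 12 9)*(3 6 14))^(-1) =((3 6 14)(5 12 9))^(-1) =(3 14 6)(5 9 12)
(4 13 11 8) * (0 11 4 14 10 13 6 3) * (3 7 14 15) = (0 11 8 15 3)(4 6 7 14 10 13) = [11, 1, 2, 0, 6, 5, 7, 14, 15, 9, 13, 8, 12, 4, 10, 3]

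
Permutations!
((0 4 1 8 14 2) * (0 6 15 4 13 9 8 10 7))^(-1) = (0 7 10 1 4 15 6 2 14 8 9 13)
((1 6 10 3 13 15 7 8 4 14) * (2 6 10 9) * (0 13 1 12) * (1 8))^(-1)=(0 12 14 4 8 3 10 1 7 15 13)(2 9 6)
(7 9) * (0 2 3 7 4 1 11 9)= (0 2 3 7)(1 11 9 4)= [2, 11, 3, 7, 1, 5, 6, 0, 8, 4, 10, 9]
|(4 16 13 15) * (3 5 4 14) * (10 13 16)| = |(16)(3 5 4 10 13 15 14)| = 7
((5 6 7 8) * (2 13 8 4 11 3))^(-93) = (2 4 5)(3 7 8)(6 13 11) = ((2 13 8 5 6 7 4 11 3))^(-93)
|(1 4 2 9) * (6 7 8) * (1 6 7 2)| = 6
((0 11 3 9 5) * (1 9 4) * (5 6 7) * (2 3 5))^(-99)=(11)(1 4 3 2 7 6 9)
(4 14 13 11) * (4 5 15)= [0, 1, 2, 3, 14, 15, 6, 7, 8, 9, 10, 5, 12, 11, 13, 4]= (4 14 13 11 5 15)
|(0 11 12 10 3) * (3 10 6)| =5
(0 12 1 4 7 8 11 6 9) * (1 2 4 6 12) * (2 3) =(0 1 6 9)(2 4 7 8 11 12 3) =[1, 6, 4, 2, 7, 5, 9, 8, 11, 0, 10, 12, 3]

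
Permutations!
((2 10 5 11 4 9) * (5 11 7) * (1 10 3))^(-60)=(1 4 3 11 2 10 9)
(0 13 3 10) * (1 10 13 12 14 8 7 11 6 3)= [12, 10, 2, 13, 4, 5, 3, 11, 7, 9, 0, 6, 14, 1, 8]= (0 12 14 8 7 11 6 3 13 1 10)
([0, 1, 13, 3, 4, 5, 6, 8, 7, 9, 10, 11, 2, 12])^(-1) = (2 12 13)(7 8)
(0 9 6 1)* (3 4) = (0 9 6 1)(3 4) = [9, 0, 2, 4, 3, 5, 1, 7, 8, 6]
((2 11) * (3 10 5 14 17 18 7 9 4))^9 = (18)(2 11)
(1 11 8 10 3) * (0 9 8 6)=(0 9 8 10 3 1 11 6)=[9, 11, 2, 1, 4, 5, 0, 7, 10, 8, 3, 6]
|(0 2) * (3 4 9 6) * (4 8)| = |(0 2)(3 8 4 9 6)| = 10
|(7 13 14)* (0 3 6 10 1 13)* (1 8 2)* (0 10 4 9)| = 35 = |(0 3 6 4 9)(1 13 14 7 10 8 2)|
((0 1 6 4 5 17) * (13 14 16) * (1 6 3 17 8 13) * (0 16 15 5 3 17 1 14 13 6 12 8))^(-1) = (0 5 15 14 16 17 1 3 4 6 8 12)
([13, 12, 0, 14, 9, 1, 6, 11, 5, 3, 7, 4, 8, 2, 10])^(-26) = (0 13 2)(1 8)(3 10 11 9 14 7 4)(5 12)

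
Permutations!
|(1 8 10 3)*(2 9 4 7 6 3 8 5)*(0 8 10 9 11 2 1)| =|(0 8 9 4 7 6 3)(1 5)(2 11)| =14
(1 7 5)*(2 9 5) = (1 7 2 9 5) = [0, 7, 9, 3, 4, 1, 6, 2, 8, 5]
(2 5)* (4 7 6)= [0, 1, 5, 3, 7, 2, 4, 6]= (2 5)(4 7 6)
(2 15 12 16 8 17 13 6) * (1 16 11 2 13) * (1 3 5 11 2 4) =(1 16 8 17 3 5 11 4)(2 15 12)(6 13) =[0, 16, 15, 5, 1, 11, 13, 7, 17, 9, 10, 4, 2, 6, 14, 12, 8, 3]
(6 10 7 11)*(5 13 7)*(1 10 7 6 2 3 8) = (1 10 5 13 6 7 11 2 3 8) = [0, 10, 3, 8, 4, 13, 7, 11, 1, 9, 5, 2, 12, 6]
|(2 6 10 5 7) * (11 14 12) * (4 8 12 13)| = |(2 6 10 5 7)(4 8 12 11 14 13)| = 30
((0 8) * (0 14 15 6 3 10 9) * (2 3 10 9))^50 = (0 10 8 2 14 3 15 9 6)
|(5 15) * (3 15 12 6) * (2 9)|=10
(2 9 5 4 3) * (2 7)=(2 9 5 4 3 7)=[0, 1, 9, 7, 3, 4, 6, 2, 8, 5]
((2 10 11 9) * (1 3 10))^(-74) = (1 9 10)(2 11 3)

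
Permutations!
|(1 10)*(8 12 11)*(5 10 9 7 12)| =8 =|(1 9 7 12 11 8 5 10)|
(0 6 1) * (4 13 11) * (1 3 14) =[6, 0, 2, 14, 13, 5, 3, 7, 8, 9, 10, 4, 12, 11, 1] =(0 6 3 14 1)(4 13 11)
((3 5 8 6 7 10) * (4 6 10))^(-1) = (3 10 8 5)(4 7 6)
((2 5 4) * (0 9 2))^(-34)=((0 9 2 5 4))^(-34)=(0 9 2 5 4)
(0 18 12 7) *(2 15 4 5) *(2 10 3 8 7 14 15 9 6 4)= [18, 1, 9, 8, 5, 10, 4, 0, 7, 6, 3, 11, 14, 13, 15, 2, 16, 17, 12]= (0 18 12 14 15 2 9 6 4 5 10 3 8 7)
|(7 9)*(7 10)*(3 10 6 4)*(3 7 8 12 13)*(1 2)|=20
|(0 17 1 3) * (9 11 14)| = |(0 17 1 3)(9 11 14)| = 12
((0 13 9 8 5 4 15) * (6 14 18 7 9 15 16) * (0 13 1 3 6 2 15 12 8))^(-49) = (0 9 7 18 14 6 3 1)(2 16 4 5 8 12 13 15) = ((0 1 3 6 14 18 7 9)(2 15 13 12 8 5 4 16))^(-49)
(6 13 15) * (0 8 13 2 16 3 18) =(0 8 13 15 6 2 16 3 18) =[8, 1, 16, 18, 4, 5, 2, 7, 13, 9, 10, 11, 12, 15, 14, 6, 3, 17, 0]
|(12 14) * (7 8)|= |(7 8)(12 14)|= 2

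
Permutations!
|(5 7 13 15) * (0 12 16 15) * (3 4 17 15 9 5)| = |(0 12 16 9 5 7 13)(3 4 17 15)| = 28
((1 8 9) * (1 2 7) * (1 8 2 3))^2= (1 7 9)(2 8 3)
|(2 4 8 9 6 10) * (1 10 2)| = 10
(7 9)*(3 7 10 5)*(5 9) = (3 7 5)(9 10) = [0, 1, 2, 7, 4, 3, 6, 5, 8, 10, 9]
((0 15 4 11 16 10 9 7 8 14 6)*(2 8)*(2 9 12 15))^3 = ((0 2 8 14 6)(4 11 16 10 12 15)(7 9))^3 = (0 14 2 6 8)(4 10)(7 9)(11 12)(15 16)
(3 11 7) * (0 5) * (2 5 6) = [6, 1, 5, 11, 4, 0, 2, 3, 8, 9, 10, 7] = (0 6 2 5)(3 11 7)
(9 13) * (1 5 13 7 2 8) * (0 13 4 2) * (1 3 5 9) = (0 13 1 9 7)(2 8 3 5 4) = [13, 9, 8, 5, 2, 4, 6, 0, 3, 7, 10, 11, 12, 1]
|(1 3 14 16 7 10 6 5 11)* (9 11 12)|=11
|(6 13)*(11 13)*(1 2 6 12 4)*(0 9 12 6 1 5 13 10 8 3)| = 22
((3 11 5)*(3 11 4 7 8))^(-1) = (3 8 7 4)(5 11)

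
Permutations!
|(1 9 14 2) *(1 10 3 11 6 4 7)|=10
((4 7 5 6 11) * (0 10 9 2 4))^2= ((0 10 9 2 4 7 5 6 11))^2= (0 9 4 5 11 10 2 7 6)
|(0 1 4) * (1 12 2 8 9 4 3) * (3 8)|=8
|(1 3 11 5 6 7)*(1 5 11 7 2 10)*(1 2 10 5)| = 12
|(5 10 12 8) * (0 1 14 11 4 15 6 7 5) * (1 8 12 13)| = |(0 8)(1 14 11 4 15 6 7 5 10 13)| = 10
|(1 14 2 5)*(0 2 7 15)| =|(0 2 5 1 14 7 15)| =7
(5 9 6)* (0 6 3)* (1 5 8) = (0 6 8 1 5 9 3) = [6, 5, 2, 0, 4, 9, 8, 7, 1, 3]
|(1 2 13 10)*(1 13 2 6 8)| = 6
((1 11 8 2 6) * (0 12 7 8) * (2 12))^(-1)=((0 2 6 1 11)(7 8 12))^(-1)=(0 11 1 6 2)(7 12 8)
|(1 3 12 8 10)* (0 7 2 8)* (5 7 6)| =10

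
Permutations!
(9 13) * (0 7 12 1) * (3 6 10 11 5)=(0 7 12 1)(3 6 10 11 5)(9 13)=[7, 0, 2, 6, 4, 3, 10, 12, 8, 13, 11, 5, 1, 9]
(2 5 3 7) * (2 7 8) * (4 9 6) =(2 5 3 8)(4 9 6) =[0, 1, 5, 8, 9, 3, 4, 7, 2, 6]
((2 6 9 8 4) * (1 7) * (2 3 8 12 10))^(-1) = (1 7)(2 10 12 9 6)(3 4 8)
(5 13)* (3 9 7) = (3 9 7)(5 13) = [0, 1, 2, 9, 4, 13, 6, 3, 8, 7, 10, 11, 12, 5]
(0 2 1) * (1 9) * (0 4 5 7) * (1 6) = (0 2 9 6 1 4 5 7) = [2, 4, 9, 3, 5, 7, 1, 0, 8, 6]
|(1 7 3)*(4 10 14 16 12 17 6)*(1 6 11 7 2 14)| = |(1 2 14 16 12 17 11 7 3 6 4 10)| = 12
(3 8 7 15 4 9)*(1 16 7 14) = (1 16 7 15 4 9 3 8 14) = [0, 16, 2, 8, 9, 5, 6, 15, 14, 3, 10, 11, 12, 13, 1, 4, 7]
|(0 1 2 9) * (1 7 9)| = 6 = |(0 7 9)(1 2)|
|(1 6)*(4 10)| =2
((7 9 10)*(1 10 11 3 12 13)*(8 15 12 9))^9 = (1 7 15 13 10 8 12)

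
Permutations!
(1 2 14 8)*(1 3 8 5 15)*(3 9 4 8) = [0, 2, 14, 3, 8, 15, 6, 7, 9, 4, 10, 11, 12, 13, 5, 1] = (1 2 14 5 15)(4 8 9)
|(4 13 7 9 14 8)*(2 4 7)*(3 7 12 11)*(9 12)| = |(2 4 13)(3 7 12 11)(8 9 14)| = 12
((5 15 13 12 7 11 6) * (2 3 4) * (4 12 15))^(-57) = (2 4 5 6 11 7 12 3)(13 15)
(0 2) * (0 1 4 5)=(0 2 1 4 5)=[2, 4, 1, 3, 5, 0]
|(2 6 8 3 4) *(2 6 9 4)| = 6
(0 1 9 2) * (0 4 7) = (0 1 9 2 4 7) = [1, 9, 4, 3, 7, 5, 6, 0, 8, 2]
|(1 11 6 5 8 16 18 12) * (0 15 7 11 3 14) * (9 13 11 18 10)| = 8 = |(0 15 7 18 12 1 3 14)(5 8 16 10 9 13 11 6)|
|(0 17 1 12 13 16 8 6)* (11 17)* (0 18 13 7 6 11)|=|(1 12 7 6 18 13 16 8 11 17)|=10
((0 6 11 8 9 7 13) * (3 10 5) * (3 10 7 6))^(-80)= (13)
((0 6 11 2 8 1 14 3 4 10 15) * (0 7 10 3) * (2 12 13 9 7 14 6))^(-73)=(0 11 10 8 13 14 6 7 2 12 15 1 9)(3 4)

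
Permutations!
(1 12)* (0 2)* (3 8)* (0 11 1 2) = (1 12 2 11)(3 8) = [0, 12, 11, 8, 4, 5, 6, 7, 3, 9, 10, 1, 2]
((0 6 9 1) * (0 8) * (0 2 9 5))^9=((0 6 5)(1 8 2 9))^9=(1 8 2 9)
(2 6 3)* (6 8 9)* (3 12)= (2 8 9 6 12 3)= [0, 1, 8, 2, 4, 5, 12, 7, 9, 6, 10, 11, 3]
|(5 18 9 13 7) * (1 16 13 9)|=|(1 16 13 7 5 18)|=6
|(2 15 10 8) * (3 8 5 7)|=7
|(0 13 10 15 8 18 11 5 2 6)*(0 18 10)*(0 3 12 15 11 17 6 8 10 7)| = 33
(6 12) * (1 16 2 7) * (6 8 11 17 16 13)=(1 13 6 12 8 11 17 16 2 7)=[0, 13, 7, 3, 4, 5, 12, 1, 11, 9, 10, 17, 8, 6, 14, 15, 2, 16]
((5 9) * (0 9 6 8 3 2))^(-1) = (0 2 3 8 6 5 9)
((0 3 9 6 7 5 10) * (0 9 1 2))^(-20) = (10)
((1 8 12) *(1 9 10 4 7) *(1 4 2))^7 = ((1 8 12 9 10 2)(4 7))^7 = (1 8 12 9 10 2)(4 7)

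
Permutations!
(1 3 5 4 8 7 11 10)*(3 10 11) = (11)(1 10)(3 5 4 8 7) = [0, 10, 2, 5, 8, 4, 6, 3, 7, 9, 1, 11]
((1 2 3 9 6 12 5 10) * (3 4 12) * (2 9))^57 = ((1 9 6 3 2 4 12 5 10))^57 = (1 3 12)(2 5 9)(4 10 6)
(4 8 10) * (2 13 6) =(2 13 6)(4 8 10) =[0, 1, 13, 3, 8, 5, 2, 7, 10, 9, 4, 11, 12, 6]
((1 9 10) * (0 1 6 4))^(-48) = ((0 1 9 10 6 4))^(-48) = (10)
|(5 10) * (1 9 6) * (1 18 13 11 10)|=|(1 9 6 18 13 11 10 5)|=8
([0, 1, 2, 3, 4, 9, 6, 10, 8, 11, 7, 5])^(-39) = (11)(7 10)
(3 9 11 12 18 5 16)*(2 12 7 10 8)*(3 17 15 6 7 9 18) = (2 12 3 18 5 16 17 15 6 7 10 8)(9 11) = [0, 1, 12, 18, 4, 16, 7, 10, 2, 11, 8, 9, 3, 13, 14, 6, 17, 15, 5]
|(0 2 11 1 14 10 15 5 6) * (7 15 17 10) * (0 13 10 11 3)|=|(0 2 3)(1 14 7 15 5 6 13 10 17 11)|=30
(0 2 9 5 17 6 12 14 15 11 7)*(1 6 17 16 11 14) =(17)(0 2 9 5 16 11 7)(1 6 12)(14 15) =[2, 6, 9, 3, 4, 16, 12, 0, 8, 5, 10, 7, 1, 13, 15, 14, 11, 17]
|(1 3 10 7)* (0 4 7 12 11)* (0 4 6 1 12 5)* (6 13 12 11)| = 24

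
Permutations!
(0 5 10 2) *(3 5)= (0 3 5 10 2)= [3, 1, 0, 5, 4, 10, 6, 7, 8, 9, 2]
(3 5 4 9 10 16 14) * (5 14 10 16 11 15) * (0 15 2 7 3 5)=(0 15)(2 7 3 14 5 4 9 16 10 11)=[15, 1, 7, 14, 9, 4, 6, 3, 8, 16, 11, 2, 12, 13, 5, 0, 10]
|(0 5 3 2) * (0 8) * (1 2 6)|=7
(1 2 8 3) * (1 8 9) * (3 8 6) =(1 2 9)(3 6) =[0, 2, 9, 6, 4, 5, 3, 7, 8, 1]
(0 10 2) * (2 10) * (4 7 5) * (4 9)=[2, 1, 0, 3, 7, 9, 6, 5, 8, 4, 10]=(10)(0 2)(4 7 5 9)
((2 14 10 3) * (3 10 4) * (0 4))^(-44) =((0 4 3 2 14))^(-44) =(0 4 3 2 14)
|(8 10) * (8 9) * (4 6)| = 6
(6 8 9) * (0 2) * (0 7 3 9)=(0 2 7 3 9 6 8)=[2, 1, 7, 9, 4, 5, 8, 3, 0, 6]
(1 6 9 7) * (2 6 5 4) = (1 5 4 2 6 9 7) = [0, 5, 6, 3, 2, 4, 9, 1, 8, 7]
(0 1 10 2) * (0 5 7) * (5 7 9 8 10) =(0 1 5 9 8 10 2 7) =[1, 5, 7, 3, 4, 9, 6, 0, 10, 8, 2]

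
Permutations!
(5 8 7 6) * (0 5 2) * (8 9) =[5, 1, 0, 3, 4, 9, 2, 6, 7, 8] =(0 5 9 8 7 6 2)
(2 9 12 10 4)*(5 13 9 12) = (2 12 10 4)(5 13 9) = [0, 1, 12, 3, 2, 13, 6, 7, 8, 5, 4, 11, 10, 9]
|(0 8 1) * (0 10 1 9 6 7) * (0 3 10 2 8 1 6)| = 20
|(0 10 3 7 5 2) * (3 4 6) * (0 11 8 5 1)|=28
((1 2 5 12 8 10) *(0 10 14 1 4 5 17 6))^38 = (0 8 6 12 17 5 2 4 1 10 14)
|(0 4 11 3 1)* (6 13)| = |(0 4 11 3 1)(6 13)| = 10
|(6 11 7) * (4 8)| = |(4 8)(6 11 7)| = 6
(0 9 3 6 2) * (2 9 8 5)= (0 8 5 2)(3 6 9)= [8, 1, 0, 6, 4, 2, 9, 7, 5, 3]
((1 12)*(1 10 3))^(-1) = ((1 12 10 3))^(-1) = (1 3 10 12)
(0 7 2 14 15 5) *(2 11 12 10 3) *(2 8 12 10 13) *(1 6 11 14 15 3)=(0 7 14 3 8 12 13 2 15 5)(1 6 11 10)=[7, 6, 15, 8, 4, 0, 11, 14, 12, 9, 1, 10, 13, 2, 3, 5]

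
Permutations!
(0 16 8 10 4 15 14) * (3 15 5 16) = (0 3 15 14)(4 5 16 8 10) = [3, 1, 2, 15, 5, 16, 6, 7, 10, 9, 4, 11, 12, 13, 0, 14, 8]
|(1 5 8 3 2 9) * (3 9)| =4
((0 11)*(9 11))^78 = ((0 9 11))^78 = (11)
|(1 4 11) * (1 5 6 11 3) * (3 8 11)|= 7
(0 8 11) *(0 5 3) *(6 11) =(0 8 6 11 5 3) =[8, 1, 2, 0, 4, 3, 11, 7, 6, 9, 10, 5]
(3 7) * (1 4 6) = [0, 4, 2, 7, 6, 5, 1, 3] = (1 4 6)(3 7)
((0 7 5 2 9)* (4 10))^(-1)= ((0 7 5 2 9)(4 10))^(-1)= (0 9 2 5 7)(4 10)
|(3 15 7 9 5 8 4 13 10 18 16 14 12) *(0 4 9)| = 33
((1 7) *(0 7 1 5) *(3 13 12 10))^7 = (0 7 5)(3 10 12 13)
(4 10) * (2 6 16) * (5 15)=(2 6 16)(4 10)(5 15)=[0, 1, 6, 3, 10, 15, 16, 7, 8, 9, 4, 11, 12, 13, 14, 5, 2]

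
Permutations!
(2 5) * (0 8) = [8, 1, 5, 3, 4, 2, 6, 7, 0] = (0 8)(2 5)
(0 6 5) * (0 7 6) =(5 7 6) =[0, 1, 2, 3, 4, 7, 5, 6]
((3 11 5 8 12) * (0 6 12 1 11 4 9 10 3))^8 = (0 12 6)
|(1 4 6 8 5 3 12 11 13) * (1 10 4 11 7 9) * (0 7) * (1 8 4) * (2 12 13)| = 12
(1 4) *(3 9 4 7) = (1 7 3 9 4) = [0, 7, 2, 9, 1, 5, 6, 3, 8, 4]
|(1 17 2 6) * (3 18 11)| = |(1 17 2 6)(3 18 11)| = 12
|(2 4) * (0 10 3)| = |(0 10 3)(2 4)| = 6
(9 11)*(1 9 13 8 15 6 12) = (1 9 11 13 8 15 6 12) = [0, 9, 2, 3, 4, 5, 12, 7, 15, 11, 10, 13, 1, 8, 14, 6]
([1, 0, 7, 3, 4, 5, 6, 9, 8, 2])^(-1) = [1, 0, 9, 3, 4, 5, 6, 2, 8, 7]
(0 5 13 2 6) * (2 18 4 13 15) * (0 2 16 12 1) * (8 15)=[5, 0, 6, 3, 13, 8, 2, 7, 15, 9, 10, 11, 1, 18, 14, 16, 12, 17, 4]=(0 5 8 15 16 12 1)(2 6)(4 13 18)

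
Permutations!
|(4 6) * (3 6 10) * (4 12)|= |(3 6 12 4 10)|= 5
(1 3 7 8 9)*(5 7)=(1 3 5 7 8 9)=[0, 3, 2, 5, 4, 7, 6, 8, 9, 1]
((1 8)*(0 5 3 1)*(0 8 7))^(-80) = ((8)(0 5 3 1 7))^(-80) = (8)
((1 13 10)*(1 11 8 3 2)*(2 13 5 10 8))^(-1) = (1 2 11 10 5)(3 8 13) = ((1 5 10 11 2)(3 13 8))^(-1)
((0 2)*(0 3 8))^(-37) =(0 8 3 2)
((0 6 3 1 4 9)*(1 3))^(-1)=(0 9 4 1 6)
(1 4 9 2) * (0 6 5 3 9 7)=(0 6 5 3 9 2 1 4 7)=[6, 4, 1, 9, 7, 3, 5, 0, 8, 2]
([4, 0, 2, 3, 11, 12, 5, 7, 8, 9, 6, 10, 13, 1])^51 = [12, 5, 2, 3, 13, 11, 4, 7, 8, 9, 0, 1, 10, 6]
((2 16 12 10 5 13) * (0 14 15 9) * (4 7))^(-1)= (0 9 15 14)(2 13 5 10 12 16)(4 7)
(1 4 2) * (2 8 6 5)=(1 4 8 6 5 2)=[0, 4, 1, 3, 8, 2, 5, 7, 6]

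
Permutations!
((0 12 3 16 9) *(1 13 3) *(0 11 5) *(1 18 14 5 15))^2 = ((0 12 18 14 5)(1 13 3 16 9 11 15))^2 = (0 18 5 12 14)(1 3 9 15 13 16 11)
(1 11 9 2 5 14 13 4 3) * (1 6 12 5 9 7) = (1 11 7)(2 9)(3 6 12 5 14 13 4) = [0, 11, 9, 6, 3, 14, 12, 1, 8, 2, 10, 7, 5, 4, 13]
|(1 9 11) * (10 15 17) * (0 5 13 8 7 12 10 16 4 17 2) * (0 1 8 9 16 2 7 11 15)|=40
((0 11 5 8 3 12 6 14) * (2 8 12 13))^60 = ((0 11 5 12 6 14)(2 8 3 13))^60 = (14)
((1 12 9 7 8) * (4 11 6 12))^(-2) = (1 7 12 11)(4 8 9 6)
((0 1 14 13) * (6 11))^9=(0 1 14 13)(6 11)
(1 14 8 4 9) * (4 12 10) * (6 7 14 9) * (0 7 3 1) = (0 7 14 8 12 10 4 6 3 1 9) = [7, 9, 2, 1, 6, 5, 3, 14, 12, 0, 4, 11, 10, 13, 8]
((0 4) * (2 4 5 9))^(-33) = (0 9 4 5 2)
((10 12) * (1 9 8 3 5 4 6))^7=(10 12)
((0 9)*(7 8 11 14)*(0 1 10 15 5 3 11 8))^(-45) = (0 5)(1 11)(3 9)(7 15)(10 14)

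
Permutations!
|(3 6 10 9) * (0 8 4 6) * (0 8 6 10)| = 10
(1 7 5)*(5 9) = [0, 7, 2, 3, 4, 1, 6, 9, 8, 5] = (1 7 9 5)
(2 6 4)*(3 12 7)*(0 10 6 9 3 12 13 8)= (0 10 6 4 2 9 3 13 8)(7 12)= [10, 1, 9, 13, 2, 5, 4, 12, 0, 3, 6, 11, 7, 8]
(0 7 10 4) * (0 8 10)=[7, 1, 2, 3, 8, 5, 6, 0, 10, 9, 4]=(0 7)(4 8 10)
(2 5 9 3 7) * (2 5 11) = (2 11)(3 7 5 9) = [0, 1, 11, 7, 4, 9, 6, 5, 8, 3, 10, 2]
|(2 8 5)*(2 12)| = |(2 8 5 12)| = 4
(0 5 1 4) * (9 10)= [5, 4, 2, 3, 0, 1, 6, 7, 8, 10, 9]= (0 5 1 4)(9 10)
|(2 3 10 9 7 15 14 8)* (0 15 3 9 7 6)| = 21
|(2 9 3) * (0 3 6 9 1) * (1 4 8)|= 6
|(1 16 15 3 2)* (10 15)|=|(1 16 10 15 3 2)|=6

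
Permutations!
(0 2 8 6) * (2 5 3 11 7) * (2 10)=(0 5 3 11 7 10 2 8 6)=[5, 1, 8, 11, 4, 3, 0, 10, 6, 9, 2, 7]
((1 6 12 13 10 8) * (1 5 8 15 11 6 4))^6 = ((1 4)(5 8)(6 12 13 10 15 11))^6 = (15)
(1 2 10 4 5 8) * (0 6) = (0 6)(1 2 10 4 5 8) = [6, 2, 10, 3, 5, 8, 0, 7, 1, 9, 4]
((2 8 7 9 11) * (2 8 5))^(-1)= (2 5)(7 8 11 9)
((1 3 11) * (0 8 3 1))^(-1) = (0 11 3 8)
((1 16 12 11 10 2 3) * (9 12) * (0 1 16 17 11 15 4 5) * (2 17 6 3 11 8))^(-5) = (17)(0 9)(1 12)(3 4)(5 16)(6 15) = ((0 1 6 3 16 9 12 15 4 5)(2 11 10 17 8))^(-5)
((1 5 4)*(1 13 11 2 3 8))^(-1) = ((1 5 4 13 11 2 3 8))^(-1) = (1 8 3 2 11 13 4 5)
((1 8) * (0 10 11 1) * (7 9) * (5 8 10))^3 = (11)(7 9)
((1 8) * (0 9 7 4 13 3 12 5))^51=(0 4 12 9 13 5 7 3)(1 8)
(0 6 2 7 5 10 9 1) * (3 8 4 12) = (0 6 2 7 5 10 9 1)(3 8 4 12) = [6, 0, 7, 8, 12, 10, 2, 5, 4, 1, 9, 11, 3]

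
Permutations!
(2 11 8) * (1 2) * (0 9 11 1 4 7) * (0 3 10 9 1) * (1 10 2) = (0 10 9 11 8 4 7 3 2) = [10, 1, 0, 2, 7, 5, 6, 3, 4, 11, 9, 8]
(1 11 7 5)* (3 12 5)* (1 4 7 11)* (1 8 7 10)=(1 8 7 3 12 5 4 10)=[0, 8, 2, 12, 10, 4, 6, 3, 7, 9, 1, 11, 5]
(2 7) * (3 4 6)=[0, 1, 7, 4, 6, 5, 3, 2]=(2 7)(3 4 6)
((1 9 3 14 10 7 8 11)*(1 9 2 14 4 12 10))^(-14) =(1 2 14)(3 12 7 11)(4 10 8 9)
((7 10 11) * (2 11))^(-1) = ((2 11 7 10))^(-1) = (2 10 7 11)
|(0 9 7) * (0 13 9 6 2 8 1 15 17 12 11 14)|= 30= |(0 6 2 8 1 15 17 12 11 14)(7 13 9)|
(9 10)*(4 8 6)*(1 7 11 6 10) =(1 7 11 6 4 8 10 9) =[0, 7, 2, 3, 8, 5, 4, 11, 10, 1, 9, 6]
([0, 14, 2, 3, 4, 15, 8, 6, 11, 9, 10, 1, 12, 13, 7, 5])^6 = (15)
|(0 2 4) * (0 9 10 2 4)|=|(0 4 9 10 2)|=5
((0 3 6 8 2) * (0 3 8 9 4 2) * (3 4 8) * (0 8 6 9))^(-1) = (0 6 9 3)(2 4) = ((0 3 9 6)(2 4))^(-1)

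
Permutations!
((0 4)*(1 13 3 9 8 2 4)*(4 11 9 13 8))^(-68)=(13)(0 8 11 4 1 2 9)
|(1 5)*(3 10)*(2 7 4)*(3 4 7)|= |(1 5)(2 3 10 4)|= 4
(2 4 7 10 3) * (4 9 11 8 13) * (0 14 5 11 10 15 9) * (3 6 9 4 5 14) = (0 3 2)(4 7 15)(5 11 8 13)(6 9 10) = [3, 1, 0, 2, 7, 11, 9, 15, 13, 10, 6, 8, 12, 5, 14, 4]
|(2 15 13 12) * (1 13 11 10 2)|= |(1 13 12)(2 15 11 10)|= 12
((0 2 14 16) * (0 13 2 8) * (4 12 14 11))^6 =(2 13 16 14 12 4 11)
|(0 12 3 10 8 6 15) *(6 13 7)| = |(0 12 3 10 8 13 7 6 15)| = 9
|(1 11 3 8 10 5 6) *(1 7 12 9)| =|(1 11 3 8 10 5 6 7 12 9)| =10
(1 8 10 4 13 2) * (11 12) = [0, 8, 1, 3, 13, 5, 6, 7, 10, 9, 4, 12, 11, 2] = (1 8 10 4 13 2)(11 12)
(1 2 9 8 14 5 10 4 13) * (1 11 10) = (1 2 9 8 14 5)(4 13 11 10) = [0, 2, 9, 3, 13, 1, 6, 7, 14, 8, 4, 10, 12, 11, 5]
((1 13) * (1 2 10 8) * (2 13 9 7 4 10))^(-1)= ((13)(1 9 7 4 10 8))^(-1)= (13)(1 8 10 4 7 9)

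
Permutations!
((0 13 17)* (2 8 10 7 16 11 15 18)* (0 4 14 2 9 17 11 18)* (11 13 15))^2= (2 10 16 9 4)(7 18 17 14 8)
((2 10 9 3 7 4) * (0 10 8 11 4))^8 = (11)(0 3 10 7 9)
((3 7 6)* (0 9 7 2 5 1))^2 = ((0 9 7 6 3 2 5 1))^2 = (0 7 3 5)(1 9 6 2)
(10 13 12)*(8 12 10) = (8 12)(10 13) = [0, 1, 2, 3, 4, 5, 6, 7, 12, 9, 13, 11, 8, 10]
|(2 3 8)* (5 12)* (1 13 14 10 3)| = 14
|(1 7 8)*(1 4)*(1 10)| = 5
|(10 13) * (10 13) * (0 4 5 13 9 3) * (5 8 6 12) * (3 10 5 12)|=20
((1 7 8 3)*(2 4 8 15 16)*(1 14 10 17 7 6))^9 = (1 6)(2 16 15 7 17 10 14 3 8 4)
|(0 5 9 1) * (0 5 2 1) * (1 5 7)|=|(0 2 5 9)(1 7)|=4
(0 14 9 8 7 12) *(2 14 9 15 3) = [9, 1, 14, 2, 4, 5, 6, 12, 7, 8, 10, 11, 0, 13, 15, 3] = (0 9 8 7 12)(2 14 15 3)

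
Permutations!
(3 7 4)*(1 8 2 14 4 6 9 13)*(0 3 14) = (0 3 7 6 9 13 1 8 2)(4 14) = [3, 8, 0, 7, 14, 5, 9, 6, 2, 13, 10, 11, 12, 1, 4]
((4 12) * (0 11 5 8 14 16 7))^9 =(0 5 14 7 11 8 16)(4 12)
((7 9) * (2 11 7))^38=(2 7)(9 11)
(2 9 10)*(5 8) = (2 9 10)(5 8) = [0, 1, 9, 3, 4, 8, 6, 7, 5, 10, 2]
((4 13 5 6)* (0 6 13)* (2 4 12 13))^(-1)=(0 4 2 5 13 12 6)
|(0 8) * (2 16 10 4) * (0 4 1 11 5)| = 9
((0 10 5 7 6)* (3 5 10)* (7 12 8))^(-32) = (0 12 6 5 7 3 8)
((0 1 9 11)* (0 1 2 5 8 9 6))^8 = ((0 2 5 8 9 11 1 6))^8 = (11)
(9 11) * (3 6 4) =(3 6 4)(9 11) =[0, 1, 2, 6, 3, 5, 4, 7, 8, 11, 10, 9]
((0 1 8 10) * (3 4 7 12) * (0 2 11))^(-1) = ((0 1 8 10 2 11)(3 4 7 12))^(-1) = (0 11 2 10 8 1)(3 12 7 4)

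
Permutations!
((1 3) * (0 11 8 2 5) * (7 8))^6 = ((0 11 7 8 2 5)(1 3))^6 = (11)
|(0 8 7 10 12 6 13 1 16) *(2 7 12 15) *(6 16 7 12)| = |(0 8 6 13 1 7 10 15 2 12 16)| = 11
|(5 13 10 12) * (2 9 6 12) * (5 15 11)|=9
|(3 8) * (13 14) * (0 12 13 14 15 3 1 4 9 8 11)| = |(0 12 13 15 3 11)(1 4 9 8)| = 12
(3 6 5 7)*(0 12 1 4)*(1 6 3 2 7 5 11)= [12, 4, 7, 3, 0, 5, 11, 2, 8, 9, 10, 1, 6]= (0 12 6 11 1 4)(2 7)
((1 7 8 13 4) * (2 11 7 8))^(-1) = ((1 8 13 4)(2 11 7))^(-1) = (1 4 13 8)(2 7 11)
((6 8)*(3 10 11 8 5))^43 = ((3 10 11 8 6 5))^43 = (3 10 11 8 6 5)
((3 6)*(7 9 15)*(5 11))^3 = (15)(3 6)(5 11)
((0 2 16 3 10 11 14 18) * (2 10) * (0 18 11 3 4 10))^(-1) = (18)(2 3 10 4 16)(11 14)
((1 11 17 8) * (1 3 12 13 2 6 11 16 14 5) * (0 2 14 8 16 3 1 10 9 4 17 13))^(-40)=(0 9)(1 14)(2 4)(3 5)(6 17)(8 13)(10 12)(11 16)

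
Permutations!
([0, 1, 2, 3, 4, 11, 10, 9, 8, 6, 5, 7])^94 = (5 6 7)(9 11 10)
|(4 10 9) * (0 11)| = 6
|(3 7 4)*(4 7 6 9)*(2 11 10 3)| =|(2 11 10 3 6 9 4)| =7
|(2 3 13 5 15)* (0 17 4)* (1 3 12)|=|(0 17 4)(1 3 13 5 15 2 12)|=21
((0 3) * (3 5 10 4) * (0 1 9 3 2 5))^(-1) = (1 3 9)(2 4 10 5) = ((1 9 3)(2 5 10 4))^(-1)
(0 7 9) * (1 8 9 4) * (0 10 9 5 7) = (1 8 5 7 4)(9 10) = [0, 8, 2, 3, 1, 7, 6, 4, 5, 10, 9]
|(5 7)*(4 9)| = 2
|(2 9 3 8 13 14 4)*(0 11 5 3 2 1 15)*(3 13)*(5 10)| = |(0 11 10 5 13 14 4 1 15)(2 9)(3 8)| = 18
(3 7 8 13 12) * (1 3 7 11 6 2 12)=(1 3 11 6 2 12 7 8 13)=[0, 3, 12, 11, 4, 5, 2, 8, 13, 9, 10, 6, 7, 1]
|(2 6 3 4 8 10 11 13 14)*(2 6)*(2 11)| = 9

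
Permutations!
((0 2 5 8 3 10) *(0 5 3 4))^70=((0 2 3 10 5 8 4))^70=(10)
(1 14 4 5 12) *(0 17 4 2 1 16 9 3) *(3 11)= (0 17 4 5 12 16 9 11 3)(1 14 2)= [17, 14, 1, 0, 5, 12, 6, 7, 8, 11, 10, 3, 16, 13, 2, 15, 9, 4]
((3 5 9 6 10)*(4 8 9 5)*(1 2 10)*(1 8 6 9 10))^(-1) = ((1 2)(3 4 6 8 10))^(-1) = (1 2)(3 10 8 6 4)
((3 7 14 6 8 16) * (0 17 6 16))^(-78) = (0 6)(3 14)(7 16)(8 17)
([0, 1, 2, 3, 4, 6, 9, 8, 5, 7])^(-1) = [0, 1, 2, 3, 4, 8, 5, 9, 7, 6]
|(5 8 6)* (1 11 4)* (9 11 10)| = |(1 10 9 11 4)(5 8 6)| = 15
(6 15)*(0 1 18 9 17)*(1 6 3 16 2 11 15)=[6, 18, 11, 16, 4, 5, 1, 7, 8, 17, 10, 15, 12, 13, 14, 3, 2, 0, 9]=(0 6 1 18 9 17)(2 11 15 3 16)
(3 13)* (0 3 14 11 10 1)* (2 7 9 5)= (0 3 13 14 11 10 1)(2 7 9 5)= [3, 0, 7, 13, 4, 2, 6, 9, 8, 5, 1, 10, 12, 14, 11]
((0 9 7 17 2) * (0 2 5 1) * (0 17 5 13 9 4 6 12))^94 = (0 6)(1 7 13)(4 12)(5 9 17)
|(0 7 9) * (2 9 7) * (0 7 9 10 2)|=|(2 10)(7 9)|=2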